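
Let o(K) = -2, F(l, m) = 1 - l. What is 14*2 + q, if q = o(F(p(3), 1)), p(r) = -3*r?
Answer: 26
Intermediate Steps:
q = -2
14*2 + q = 14*2 - 2 = 28 - 2 = 26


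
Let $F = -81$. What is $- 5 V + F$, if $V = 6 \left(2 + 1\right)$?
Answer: $-171$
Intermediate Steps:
$V = 18$ ($V = 6 \cdot 3 = 18$)
$- 5 V + F = \left(-5\right) 18 - 81 = -90 - 81 = -171$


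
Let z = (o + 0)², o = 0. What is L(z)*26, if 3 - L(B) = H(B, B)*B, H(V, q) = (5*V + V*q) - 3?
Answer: 78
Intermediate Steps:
H(V, q) = -3 + 5*V + V*q
z = 0 (z = (0 + 0)² = 0² = 0)
L(B) = 3 - B*(-3 + B² + 5*B) (L(B) = 3 - (-3 + 5*B + B*B)*B = 3 - (-3 + 5*B + B²)*B = 3 - (-3 + B² + 5*B)*B = 3 - B*(-3 + B² + 5*B))
L(z)*26 = (3 - 1*0*(-3 + 0² + 5*0))*26 = (3 - 1*0*(-3 + 0 + 0))*26 = (3 - 1*0*(-3))*26 = (3 + 0)*26 = 3*26 = 78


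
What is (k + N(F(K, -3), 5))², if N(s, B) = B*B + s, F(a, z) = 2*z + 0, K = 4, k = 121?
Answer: 19600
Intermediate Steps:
F(a, z) = 2*z
N(s, B) = s + B² (N(s, B) = B² + s = s + B²)
(k + N(F(K, -3), 5))² = (121 + (2*(-3) + 5²))² = (121 + (-6 + 25))² = (121 + 19)² = 140² = 19600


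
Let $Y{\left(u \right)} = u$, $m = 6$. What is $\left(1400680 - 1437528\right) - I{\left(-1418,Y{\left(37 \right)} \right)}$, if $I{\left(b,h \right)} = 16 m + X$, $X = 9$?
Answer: $-36953$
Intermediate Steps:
$I{\left(b,h \right)} = 105$ ($I{\left(b,h \right)} = 16 \cdot 6 + 9 = 96 + 9 = 105$)
$\left(1400680 - 1437528\right) - I{\left(-1418,Y{\left(37 \right)} \right)} = \left(1400680 - 1437528\right) - 105 = -36848 - 105 = -36953$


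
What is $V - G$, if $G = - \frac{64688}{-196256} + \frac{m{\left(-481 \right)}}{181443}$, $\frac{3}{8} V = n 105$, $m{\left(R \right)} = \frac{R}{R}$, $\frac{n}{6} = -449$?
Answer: $- \frac{1678800116986475}{2225579838} \approx -7.5432 \cdot 10^{5}$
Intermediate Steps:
$n = -2694$ ($n = 6 \left(-449\right) = -2694$)
$m{\left(R \right)} = 1$
$V = -754320$ ($V = \frac{8 \left(\left(-2694\right) 105\right)}{3} = \frac{8}{3} \left(-282870\right) = -754320$)
$G = \frac{733586315}{2225579838}$ ($G = - \frac{64688}{-196256} + 1 \cdot \frac{1}{181443} = \left(-64688\right) \left(- \frac{1}{196256}\right) + 1 \cdot \frac{1}{181443} = \frac{4043}{12266} + \frac{1}{181443} = \frac{733586315}{2225579838} \approx 0.32962$)
$V - G = -754320 - \frac{733586315}{2225579838} = - \frac{1678800116986475}{2225579838}$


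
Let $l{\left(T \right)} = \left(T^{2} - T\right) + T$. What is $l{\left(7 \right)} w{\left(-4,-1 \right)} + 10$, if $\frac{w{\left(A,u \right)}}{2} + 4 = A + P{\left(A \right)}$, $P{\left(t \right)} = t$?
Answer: $-1166$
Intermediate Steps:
$l{\left(T \right)} = T^{2}$
$w{\left(A,u \right)} = -8 + 4 A$ ($w{\left(A,u \right)} = -8 + 2 \left(A + A\right) = -8 + 2 \cdot 2 A = -8 + 4 A$)
$l{\left(7 \right)} w{\left(-4,-1 \right)} + 10 = 7^{2} \left(-8 + 4 \left(-4\right)\right) + 10 = 49 \left(-8 - 16\right) + 10 = 49 \left(-24\right) + 10 = -1176 + 10 = -1166$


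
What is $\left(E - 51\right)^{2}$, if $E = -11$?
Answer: $3844$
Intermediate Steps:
$\left(E - 51\right)^{2} = \left(-11 - 51\right)^{2} = \left(-62\right)^{2} = 3844$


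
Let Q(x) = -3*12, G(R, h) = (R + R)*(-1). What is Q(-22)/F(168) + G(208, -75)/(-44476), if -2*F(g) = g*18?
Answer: 15487/466998 ≈ 0.033163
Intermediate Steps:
G(R, h) = -2*R (G(R, h) = (2*R)*(-1) = -2*R)
Q(x) = -36
F(g) = -9*g (F(g) = -g*18/2 = -9*g)
Q(-22)/F(168) + G(208, -75)/(-44476) = -36/((-9*168)) - 2*208/(-44476) = -36/(-1512) - 416*(-1/44476) = -36*(-1/1512) + 104/11119 = 1/42 + 104/11119 = 15487/466998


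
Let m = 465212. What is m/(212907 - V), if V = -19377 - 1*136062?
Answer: 21146/16743 ≈ 1.2630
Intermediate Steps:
V = -155439 (V = -19377 - 136062 = -155439)
m/(212907 - V) = 465212/(212907 - 1*(-155439)) = 465212/(212907 + 155439) = 465212/368346 = 465212*(1/368346) = 21146/16743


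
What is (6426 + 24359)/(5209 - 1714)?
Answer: 6157/699 ≈ 8.8083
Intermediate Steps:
(6426 + 24359)/(5209 - 1714) = 30785/3495 = 30785*(1/3495) = 6157/699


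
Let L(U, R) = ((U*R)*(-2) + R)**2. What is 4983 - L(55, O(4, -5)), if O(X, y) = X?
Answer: -185113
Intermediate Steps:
L(U, R) = (R - 2*R*U)**2 (L(U, R) = ((R*U)*(-2) + R)**2 = (-2*R*U + R)**2 = (R - 2*R*U)**2)
4983 - L(55, O(4, -5)) = 4983 - 4**2*(-1 + 2*55)**2 = 4983 - 16*(-1 + 110)**2 = 4983 - 16*109**2 = 4983 - 16*11881 = 4983 - 1*190096 = 4983 - 190096 = -185113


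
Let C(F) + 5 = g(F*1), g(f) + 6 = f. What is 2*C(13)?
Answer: 4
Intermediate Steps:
g(f) = -6 + f
C(F) = -11 + F (C(F) = -5 + (-6 + F*1) = -5 + (-6 + F) = -11 + F)
2*C(13) = 2*(-11 + 13) = 2*2 = 4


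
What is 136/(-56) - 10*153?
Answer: -10727/7 ≈ -1532.4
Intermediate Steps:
136/(-56) - 10*153 = 136*(-1/56) - 1530 = -17/7 - 1530 = -10727/7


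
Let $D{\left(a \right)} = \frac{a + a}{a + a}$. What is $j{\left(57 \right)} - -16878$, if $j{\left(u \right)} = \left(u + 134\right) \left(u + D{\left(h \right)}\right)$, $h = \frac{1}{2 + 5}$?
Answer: $27956$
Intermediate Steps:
$h = \frac{1}{7} \approx 0.14286$
$D{\left(a \right)} = 1$ ($D{\left(a \right)} = \frac{2 a}{2 a} = 2 a \frac{1}{2 a} = 1$)
$j{\left(u \right)} = \left(1 + u\right) \left(134 + u\right)$ ($j{\left(u \right)} = \left(u + 134\right) \left(u + 1\right) = \left(134 + u\right) \left(1 + u\right) = \left(1 + u\right) \left(134 + u\right)$)
$j{\left(57 \right)} - -16878 = \left(134 + 57^{2} + 135 \cdot 57\right) - -16878 = \left(134 + 3249 + 7695\right) + 16878 = 11078 + 16878 = 27956$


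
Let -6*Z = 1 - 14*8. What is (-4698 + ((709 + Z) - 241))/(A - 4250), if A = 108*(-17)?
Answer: 8423/12172 ≈ 0.69200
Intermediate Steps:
Z = 37/2 (Z = -(1 - 14*8)/6 = -(1 - 112)/6 = -⅙*(-111) = 37/2 ≈ 18.500)
A = -1836
(-4698 + ((709 + Z) - 241))/(A - 4250) = (-4698 + ((709 + 37/2) - 241))/(-1836 - 4250) = (-4698 + (1455/2 - 241))/(-6086) = (-4698 + 973/2)*(-1/6086) = -8423/2*(-1/6086) = 8423/12172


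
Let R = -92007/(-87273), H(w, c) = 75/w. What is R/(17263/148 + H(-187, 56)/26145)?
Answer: 493150036764/54562291650871 ≈ 0.0090383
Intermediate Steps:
R = 10223/9697 (R = -92007*(-1/87273) = 10223/9697 ≈ 1.0542)
R/(17263/148 + H(-187, 56)/26145) = 10223/(9697*(17263/148 + (75/(-187))/26145)) = 10223/(9697*(17263*(1/148) + (75*(-1/187))*(1/26145))) = 10223/(9697*(17263/148 - 75/187*1/26145)) = 10223/(9697*(17263/148 - 5/325941)) = 10223/(9697*(5626718743/48239268)) = (10223/9697)*(48239268/5626718743) = 493150036764/54562291650871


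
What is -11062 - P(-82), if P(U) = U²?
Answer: -17786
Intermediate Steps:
-11062 - P(-82) = -11062 - 1*(-82)² = -11062 - 1*6724 = -11062 - 6724 = -17786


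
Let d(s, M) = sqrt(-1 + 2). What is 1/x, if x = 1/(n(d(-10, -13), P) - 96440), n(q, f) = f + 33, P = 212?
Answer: -96195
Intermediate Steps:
d(s, M) = 1 (d(s, M) = sqrt(1) = 1)
n(q, f) = 33 + f
x = -1/96195 (x = 1/((33 + 212) - 96440) = 1/(245 - 96440) = 1/(-96195) = -1/96195 ≈ -1.0396e-5)
1/x = 1/(-1/96195) = -96195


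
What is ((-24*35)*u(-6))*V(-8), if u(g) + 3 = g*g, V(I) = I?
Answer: 221760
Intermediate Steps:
u(g) = -3 + g² (u(g) = -3 + g*g = -3 + g²)
((-24*35)*u(-6))*V(-8) = ((-24*35)*(-3 + (-6)²))*(-8) = -840*(-3 + 36)*(-8) = -840*33*(-8) = -27720*(-8) = 221760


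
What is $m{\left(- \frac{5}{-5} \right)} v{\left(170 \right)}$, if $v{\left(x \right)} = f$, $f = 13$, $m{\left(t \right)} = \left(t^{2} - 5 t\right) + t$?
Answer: $-39$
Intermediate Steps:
$m{\left(t \right)} = t^{2} - 4 t$
$v{\left(x \right)} = 13$
$m{\left(- \frac{5}{-5} \right)} v{\left(170 \right)} = - \frac{5}{-5} \left(-4 - \frac{5}{-5}\right) 13 = \left(-5\right) \left(- \frac{1}{5}\right) \left(-4 - -1\right) 13 = 1 \left(-4 + 1\right) 13 = 1 \left(-3\right) 13 = \left(-3\right) 13 = -39$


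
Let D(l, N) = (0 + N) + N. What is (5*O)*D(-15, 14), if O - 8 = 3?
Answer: 1540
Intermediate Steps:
O = 11 (O = 8 + 3 = 11)
D(l, N) = 2*N (D(l, N) = N + N = 2*N)
(5*O)*D(-15, 14) = (5*11)*(2*14) = 55*28 = 1540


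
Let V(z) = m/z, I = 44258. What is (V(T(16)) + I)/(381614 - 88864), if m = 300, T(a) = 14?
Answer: 154978/1024625 ≈ 0.15125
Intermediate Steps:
V(z) = 300/z
(V(T(16)) + I)/(381614 - 88864) = (300/14 + 44258)/(381614 - 88864) = (300*(1/14) + 44258)/292750 = (150/7 + 44258)*(1/292750) = (309956/7)*(1/292750) = 154978/1024625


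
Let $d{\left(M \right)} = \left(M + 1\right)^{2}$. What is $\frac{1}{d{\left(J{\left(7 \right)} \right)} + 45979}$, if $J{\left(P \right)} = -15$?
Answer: $\frac{1}{46175} \approx 2.1657 \cdot 10^{-5}$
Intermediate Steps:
$d{\left(M \right)} = \left(1 + M\right)^{2}$
$\frac{1}{d{\left(J{\left(7 \right)} \right)} + 45979} = \frac{1}{\left(1 - 15\right)^{2} + 45979} = \frac{1}{\left(-14\right)^{2} + 45979} = \frac{1}{196 + 45979} = \frac{1}{46175}$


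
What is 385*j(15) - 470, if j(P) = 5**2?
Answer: 9155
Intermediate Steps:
j(P) = 25
385*j(15) - 470 = 385*25 - 470 = 9625 - 470 = 9155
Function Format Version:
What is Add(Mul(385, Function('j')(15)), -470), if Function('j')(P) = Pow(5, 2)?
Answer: 9155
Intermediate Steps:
Function('j')(P) = 25
Add(Mul(385, Function('j')(15)), -470) = Add(Mul(385, 25), -470) = Add(9625, -470) = 9155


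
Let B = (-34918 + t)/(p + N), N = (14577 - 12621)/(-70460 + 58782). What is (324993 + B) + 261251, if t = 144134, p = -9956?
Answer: 17040053665452/29067031 ≈ 5.8623e+5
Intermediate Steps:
N = -978/5839 (N = 1956/(-11678) = 1956*(-1/11678) = -978/5839 ≈ -0.16749)
B = -318856112/29067031 (B = (-34918 + 144134)/(-9956 - 978/5839) = 109216/(-58134062/5839) = 109216*(-5839/58134062) = -318856112/29067031 ≈ -10.970)
(324993 + B) + 261251 = (324993 - 318856112/29067031) + 261251 = 9446262749671/29067031 + 261251 = 17040053665452/29067031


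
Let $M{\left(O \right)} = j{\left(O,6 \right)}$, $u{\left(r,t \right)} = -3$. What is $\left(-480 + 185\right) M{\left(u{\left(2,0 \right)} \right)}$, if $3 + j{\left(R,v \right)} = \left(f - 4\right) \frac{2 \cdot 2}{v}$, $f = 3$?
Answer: $\frac{3245}{3} \approx 1081.7$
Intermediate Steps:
$j{\left(R,v \right)} = -3 - \frac{4}{v}$ ($j{\left(R,v \right)} = -3 + \left(3 - 4\right) \frac{2 \cdot 2}{v} = -3 - \frac{4}{v}$)
$M{\left(O \right)} = - \frac{11}{3}$ ($M{\left(O \right)} = -3 - \frac{4}{6} = -3 - \frac{2}{3} = - \frac{11}{3}$)
$\left(-480 + 185\right) M{\left(u{\left(2,0 \right)} \right)} = \left(-480 + 185\right) \left(- \frac{11}{3}\right) = \left(-295\right) \left(- \frac{11}{3}\right) = \frac{3245}{3}$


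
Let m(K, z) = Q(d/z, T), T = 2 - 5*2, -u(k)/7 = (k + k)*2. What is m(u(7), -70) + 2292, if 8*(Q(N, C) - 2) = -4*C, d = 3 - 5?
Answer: 2298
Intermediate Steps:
d = -2
u(k) = -28*k (u(k) = -7*(k + k)*2 = -7*2*k*2 = -28*k)
T = -8 (T = 2 - 10 = -8)
Q(N, C) = 2 - C/2 (Q(N, C) = 2 + (-4*C)/8 = 2 - C/2)
m(K, z) = 6 (m(K, z) = 2 - 1/2*(-8) = 2 + 4 = 6)
m(u(7), -70) + 2292 = 6 + 2292 = 2298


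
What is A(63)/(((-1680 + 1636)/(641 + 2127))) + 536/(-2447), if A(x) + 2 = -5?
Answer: 11847372/26917 ≈ 440.14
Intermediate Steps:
A(x) = -7 (A(x) = -2 - 5 = -7)
A(63)/(((-1680 + 1636)/(641 + 2127))) + 536/(-2447) = -7*(641 + 2127)/(-1680 + 1636) + 536/(-2447) = -7/((-44/2768)) + 536*(-1/2447) = -7/((-44*1/2768)) - 536/2447 = -7/(-11/692) - 536/2447 = -7*(-692/11) - 536/2447 = 4844/11 - 536/2447 = 11847372/26917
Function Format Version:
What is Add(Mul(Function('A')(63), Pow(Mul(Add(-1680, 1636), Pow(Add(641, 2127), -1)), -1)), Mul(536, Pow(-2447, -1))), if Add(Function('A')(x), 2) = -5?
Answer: Rational(11847372, 26917) ≈ 440.14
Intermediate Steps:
Function('A')(x) = -7 (Function('A')(x) = Add(-2, -5) = -7)
Add(Mul(Function('A')(63), Pow(Mul(Add(-1680, 1636), Pow(Add(641, 2127), -1)), -1)), Mul(536, Pow(-2447, -1))) = Add(Mul(-7, Pow(Mul(Add(-1680, 1636), Pow(Add(641, 2127), -1)), -1)), Mul(536, Pow(-2447, -1))) = Add(Mul(-7, Pow(Mul(-44, Pow(2768, -1)), -1)), Mul(536, Rational(-1, 2447))) = Add(Mul(-7, Pow(Mul(-44, Rational(1, 2768)), -1)), Rational(-536, 2447)) = Add(Mul(-7, Pow(Rational(-11, 692), -1)), Rational(-536, 2447)) = Add(Mul(-7, Rational(-692, 11)), Rational(-536, 2447)) = Add(Rational(4844, 11), Rational(-536, 2447)) = Rational(11847372, 26917)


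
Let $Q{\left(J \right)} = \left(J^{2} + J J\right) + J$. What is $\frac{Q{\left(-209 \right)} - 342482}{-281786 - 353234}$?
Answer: $\frac{255329}{635020} \approx 0.40208$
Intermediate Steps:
$Q{\left(J \right)} = J + 2 J^{2}$ ($Q{\left(J \right)} = \left(J^{2} + J^{2}\right) + J = 2 J^{2} + J = J + 2 J^{2}$)
$\frac{Q{\left(-209 \right)} - 342482}{-281786 - 353234} = \frac{- 209 \left(1 + 2 \left(-209\right)\right) - 342482}{-281786 - 353234} = \frac{- 209 \left(1 - 418\right) - 342482}{-635020} = \left(\left(-209\right) \left(-417\right) - 342482\right) \left(- \frac{1}{635020}\right) = \left(87153 - 342482\right) \left(- \frac{1}{635020}\right) = \left(-255329\right) \left(- \frac{1}{635020}\right) = \frac{255329}{635020}$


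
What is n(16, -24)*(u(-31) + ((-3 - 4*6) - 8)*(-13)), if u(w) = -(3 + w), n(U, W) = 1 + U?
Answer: 8211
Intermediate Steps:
u(w) = -3 - w
n(16, -24)*(u(-31) + ((-3 - 4*6) - 8)*(-13)) = (1 + 16)*((-3 - 1*(-31)) + ((-3 - 4*6) - 8)*(-13)) = 17*((-3 + 31) + ((-3 - 24) - 8)*(-13)) = 17*(28 + (-27 - 8)*(-13)) = 17*(28 - 35*(-13)) = 17*(28 + 455) = 17*483 = 8211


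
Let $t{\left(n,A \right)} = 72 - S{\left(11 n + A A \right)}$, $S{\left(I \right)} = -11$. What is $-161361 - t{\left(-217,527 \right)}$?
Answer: $-161444$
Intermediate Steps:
$t{\left(n,A \right)} = 83$ ($t{\left(n,A \right)} = 72 - -11 = 72 + 11 = 83$)
$-161361 - t{\left(-217,527 \right)} = -161361 - 83 = -161444$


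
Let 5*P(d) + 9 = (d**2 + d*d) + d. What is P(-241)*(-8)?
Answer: -927296/5 ≈ -1.8546e+5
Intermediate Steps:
P(d) = -9/5 + d/5 + 2*d**2/5 (P(d) = -9/5 + ((d**2 + d*d) + d)/5 = -9/5 + ((d**2 + d**2) + d)/5 = -9/5 + (2*d**2 + d)/5 = -9/5 + (d + 2*d**2)/5 = -9/5 + (d/5 + 2*d**2/5) = -9/5 + d/5 + 2*d**2/5)
P(-241)*(-8) = (-9/5 + (1/5)*(-241) + (2/5)*(-241)**2)*(-8) = (-9/5 - 241/5 + (2/5)*58081)*(-8) = (-9/5 - 241/5 + 116162/5)*(-8) = (115912/5)*(-8) = -927296/5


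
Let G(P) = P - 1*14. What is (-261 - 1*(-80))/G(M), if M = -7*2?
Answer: 181/28 ≈ 6.4643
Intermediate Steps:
M = -14
G(P) = -14 + P (G(P) = P - 14 = -14 + P)
(-261 - 1*(-80))/G(M) = (-261 - 1*(-80))/(-14 - 14) = (-261 + 80)/(-28) = -181*(-1/28) = 181/28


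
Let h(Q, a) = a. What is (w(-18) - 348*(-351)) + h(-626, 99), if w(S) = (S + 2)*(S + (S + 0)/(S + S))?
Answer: 122527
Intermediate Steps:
w(S) = (½ + S)*(2 + S) (w(S) = (2 + S)*(S + S/((2*S))) = (2 + S)*(S + S*(1/(2*S))) = (2 + S)*(S + ½) = (2 + S)*(½ + S) = (½ + S)*(2 + S))
(w(-18) - 348*(-351)) + h(-626, 99) = ((1 + (-18)² + (5/2)*(-18)) - 348*(-351)) + 99 = ((1 + 324 - 45) + 122148) + 99 = (280 + 122148) + 99 = 122428 + 99 = 122527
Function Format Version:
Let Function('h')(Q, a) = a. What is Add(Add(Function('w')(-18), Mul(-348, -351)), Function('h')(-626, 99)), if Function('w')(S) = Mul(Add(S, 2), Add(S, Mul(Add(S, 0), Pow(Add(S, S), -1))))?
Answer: 122527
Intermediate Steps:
Function('w')(S) = Mul(Add(Rational(1, 2), S), Add(2, S)) (Function('w')(S) = Mul(Add(2, S), Add(S, Mul(S, Pow(Mul(2, S), -1)))) = Mul(Add(2, S), Add(S, Mul(S, Mul(Rational(1, 2), Pow(S, -1))))) = Mul(Add(2, S), Add(S, Rational(1, 2))) = Mul(Add(2, S), Add(Rational(1, 2), S)) = Mul(Add(Rational(1, 2), S), Add(2, S)))
Add(Add(Function('w')(-18), Mul(-348, -351)), Function('h')(-626, 99)) = Add(Add(Add(1, Pow(-18, 2), Mul(Rational(5, 2), -18)), Mul(-348, -351)), 99) = Add(Add(Add(1, 324, -45), 122148), 99) = Add(Add(280, 122148), 99) = Add(122428, 99) = 122527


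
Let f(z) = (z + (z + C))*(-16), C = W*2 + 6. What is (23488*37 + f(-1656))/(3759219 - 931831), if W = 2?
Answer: 230472/706847 ≈ 0.32606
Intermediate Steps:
C = 10 (C = 2*2 + 6 = 4 + 6 = 10)
f(z) = -160 - 32*z (f(z) = (z + (z + 10))*(-16) = (z + (10 + z))*(-16) = (10 + 2*z)*(-16) = -160 - 32*z)
(23488*37 + f(-1656))/(3759219 - 931831) = (23488*37 + (-160 - 32*(-1656)))/(3759219 - 931831) = (869056 + (-160 + 52992))/2827388 = (869056 + 52832)*(1/2827388) = 921888*(1/2827388) = 230472/706847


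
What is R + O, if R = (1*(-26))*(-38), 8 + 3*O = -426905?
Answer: -423949/3 ≈ -1.4132e+5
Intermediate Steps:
O = -426913/3 (O = -8/3 + (1/3)*(-426905) = -8/3 - 426905/3 = -426913/3 ≈ -1.4230e+5)
R = 988 (R = -26*(-38) = 988)
R + O = 988 - 426913/3 = -423949/3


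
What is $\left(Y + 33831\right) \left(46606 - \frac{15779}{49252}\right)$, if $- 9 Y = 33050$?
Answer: $\frac{623044351281257}{443268} \approx 1.4056 \cdot 10^{9}$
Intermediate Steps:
$Y = - \frac{33050}{9}$ ($Y = \left(- \frac{1}{9}\right) 33050 = - \frac{33050}{9} \approx -3672.2$)
$\left(Y + 33831\right) \left(46606 - \frac{15779}{49252}\right) = \left(- \frac{33050}{9} + 33831\right) \left(46606 - \frac{15779}{49252}\right) = \frac{271429 \left(46606 - \frac{15779}{49252}\right)}{9} = \frac{271429}{9} \cdot \frac{2295422933}{49252} = \frac{623044351281257}{443268}$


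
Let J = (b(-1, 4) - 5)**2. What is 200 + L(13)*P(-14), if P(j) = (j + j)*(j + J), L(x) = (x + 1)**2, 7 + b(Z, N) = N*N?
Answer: -10776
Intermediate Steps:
b(Z, N) = -7 + N**2 (b(Z, N) = -7 + N*N = -7 + N**2)
J = 16 (J = ((-7 + 4**2) - 5)**2 = ((-7 + 16) - 5)**2 = (9 - 5)**2 = 4**2 = 16)
L(x) = (1 + x)**2
P(j) = 2*j*(16 + j) (P(j) = (j + j)*(j + 16) = (2*j)*(16 + j) = 2*j*(16 + j))
200 + L(13)*P(-14) = 200 + (1 + 13)**2*(2*(-14)*(16 - 14)) = 200 + 14**2*(2*(-14)*2) = 200 + 196*(-56) = 200 - 10976 = -10776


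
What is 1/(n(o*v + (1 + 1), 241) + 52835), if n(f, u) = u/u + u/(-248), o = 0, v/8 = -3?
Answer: 248/13103087 ≈ 1.8927e-5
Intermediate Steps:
v = -24 (v = 8*(-3) = -24)
n(f, u) = 1 - u/248 (n(f, u) = 1 + u*(-1/248) = 1 - u/248)
1/(n(o*v + (1 + 1), 241) + 52835) = 1/((1 - 1/248*241) + 52835) = 1/((1 - 241/248) + 52835) = 1/(7/248 + 52835) = 1/(13103087/248) = 248/13103087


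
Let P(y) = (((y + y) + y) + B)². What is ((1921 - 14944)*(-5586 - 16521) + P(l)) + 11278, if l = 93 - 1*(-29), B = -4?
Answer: 288041783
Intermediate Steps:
l = 122 (l = 93 + 29 = 122)
P(y) = (-4 + 3*y)² (P(y) = (((y + y) + y) - 4)² = ((2*y + y) - 4)² = (3*y - 4)² = (-4 + 3*y)²)
((1921 - 14944)*(-5586 - 16521) + P(l)) + 11278 = ((1921 - 14944)*(-5586 - 16521) + (-4 + 3*122)²) + 11278 = (-13023*(-22107) + (-4 + 366)²) + 11278 = (287899461 + 362²) + 11278 = (287899461 + 131044) + 11278 = 288030505 + 11278 = 288041783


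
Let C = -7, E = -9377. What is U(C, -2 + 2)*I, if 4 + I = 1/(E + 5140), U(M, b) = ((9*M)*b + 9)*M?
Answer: 1067787/4237 ≈ 252.01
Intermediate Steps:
U(M, b) = M*(9 + 9*M*b) (U(M, b) = (9*M*b + 9)*M = (9 + 9*M*b)*M = M*(9 + 9*M*b))
I = -16949/4237 (I = -4 + 1/(-9377 + 5140) = -4 + 1/(-4237) = -4 - 1/4237 = -16949/4237 ≈ -4.0002)
U(C, -2 + 2)*I = (9*(-7)*(1 - 7*(-2 + 2)))*(-16949/4237) = (9*(-7)*(1 - 7*0))*(-16949/4237) = (9*(-7)*(1 + 0))*(-16949/4237) = (9*(-7)*1)*(-16949/4237) = -63*(-16949/4237) = 1067787/4237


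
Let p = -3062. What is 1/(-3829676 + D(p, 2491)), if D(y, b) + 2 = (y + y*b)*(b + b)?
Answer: -1/38019000606 ≈ -2.6303e-11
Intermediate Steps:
D(y, b) = -2 + 2*b*(y + b*y) (D(y, b) = -2 + (y + y*b)*(b + b) = -2 + (y + b*y)*(2*b) = -2 + 2*b*(y + b*y))
1/(-3829676 + D(p, 2491)) = 1/(-3829676 + (-2 + 2*2491*(-3062) + 2*(-3062)*2491²)) = 1/(-3829676 + (-2 - 15254884 + 2*(-3062)*6205081)) = 1/(-3829676 + (-2 - 15254884 - 37999916044)) = 1/(-3829676 - 38015170930) = 1/(-38019000606) = -1/38019000606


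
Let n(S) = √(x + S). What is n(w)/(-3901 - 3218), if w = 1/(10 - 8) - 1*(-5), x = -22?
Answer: -I*√66/14238 ≈ -0.00057059*I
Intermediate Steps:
w = 11/2 (w = 1/2 + 5 = ½ + 5 = 11/2 ≈ 5.5000)
n(S) = √(-22 + S)
n(w)/(-3901 - 3218) = √(-22 + 11/2)/(-3901 - 3218) = √(-33/2)/(-7119) = (I*√66/2)*(-1/7119) = -I*√66/14238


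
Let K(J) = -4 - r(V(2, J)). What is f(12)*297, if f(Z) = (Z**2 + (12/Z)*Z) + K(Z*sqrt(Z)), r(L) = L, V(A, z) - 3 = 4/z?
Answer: 44253 - 33*sqrt(3)/2 ≈ 44224.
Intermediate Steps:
V(A, z) = 3 + 4/z
K(J) = -7 - 4/J (K(J) = -4 - (3 + 4/J) = -4 + (-3 - 4/J) = -7 - 4/J)
f(Z) = 5 + Z**2 - 4/Z**(3/2) (f(Z) = (Z**2 + (12/Z)*Z) + (-7 - 4/Z**(3/2)) = (Z**2 + 12) + (-7 - 4/Z**(3/2)) = (12 + Z**2) + (-7 - 4/Z**(3/2)) = 5 + Z**2 - 4/Z**(3/2))
f(12)*297 = (5 + 12**2 - sqrt(3)/18)*297 = (5 + 144 - sqrt(3)/18)*297 = (149 - sqrt(3)/18)*297 = 44253 - 33*sqrt(3)/2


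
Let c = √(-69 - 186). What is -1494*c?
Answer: -1494*I*√255 ≈ -23857.0*I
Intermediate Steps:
c = I*√255 (c = √(-255) = I*√255 ≈ 15.969*I)
-1494*c = -1494*I*√255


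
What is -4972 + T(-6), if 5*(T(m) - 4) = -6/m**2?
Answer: -149041/30 ≈ -4968.0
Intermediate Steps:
T(m) = 4 - 6/(5*m**2) (T(m) = 4 + (-6/m**2)/5 = 4 - 6/(5*m**2))
-4972 + T(-6) = -4972 + (4 - 6/5/(-6)**2) = -4972 + (4 - 6/5*1/36) = -4972 + (4 - 1/30) = -4972 + 119/30 = -149041/30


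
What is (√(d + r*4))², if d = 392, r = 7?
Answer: 420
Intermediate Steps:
(√(d + r*4))² = (√(392 + 7*4))² = (√(392 + 28))² = (√420)² = (2*√105)² = 420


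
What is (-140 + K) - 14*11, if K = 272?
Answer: -22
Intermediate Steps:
(-140 + K) - 14*11 = (-140 + 272) - 14*11 = 132 - 154 = -22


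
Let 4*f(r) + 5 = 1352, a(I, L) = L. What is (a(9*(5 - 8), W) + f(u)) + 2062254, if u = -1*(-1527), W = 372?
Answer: 8251851/4 ≈ 2.0630e+6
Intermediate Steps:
u = 1527
f(r) = 1347/4 (f(r) = -5/4 + (¼)*1352 = -5/4 + 338 = 1347/4)
(a(9*(5 - 8), W) + f(u)) + 2062254 = (372 + 1347/4) + 2062254 = 2835/4 + 2062254 = 8251851/4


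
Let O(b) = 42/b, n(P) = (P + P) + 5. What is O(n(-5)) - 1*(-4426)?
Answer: 22088/5 ≈ 4417.6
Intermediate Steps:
n(P) = 5 + 2*P (n(P) = 2*P + 5 = 5 + 2*P)
O(n(-5)) - 1*(-4426) = 42/(5 + 2*(-5)) - 1*(-4426) = 42/(5 - 10) + 4426 = 42/(-5) + 4426 = 42*(-⅕) + 4426 = -42/5 + 4426 = 22088/5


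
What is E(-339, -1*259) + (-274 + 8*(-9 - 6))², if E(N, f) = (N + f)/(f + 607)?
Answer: 27010765/174 ≈ 1.5523e+5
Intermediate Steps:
E(N, f) = (N + f)/(607 + f)
E(-339, -1*259) + (-274 + 8*(-9 - 6))² = (-339 - 1*259)/(607 - 1*259) + (-274 + 8*(-9 - 6))² = (-339 - 259)/(607 - 259) + (-274 + 8*(-15))² = -598/348 + (-274 - 120)² = (1/348)*(-598) + (-394)² = -299/174 + 155236 = 27010765/174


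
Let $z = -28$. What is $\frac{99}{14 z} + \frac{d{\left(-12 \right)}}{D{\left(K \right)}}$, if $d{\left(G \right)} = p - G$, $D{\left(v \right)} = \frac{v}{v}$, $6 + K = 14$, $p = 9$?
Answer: $\frac{8133}{392} \approx 20.747$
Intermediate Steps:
$K = 8$ ($K = -6 + 14 = 8$)
$D{\left(v \right)} = 1$
$d{\left(G \right)} = 9 - G$
$\frac{99}{14 z} + \frac{d{\left(-12 \right)}}{D{\left(K \right)}} = \frac{99}{14 \left(-28\right)} + \frac{9 - -12}{1} = \frac{99}{-392} + \left(9 + 12\right) 1 = 99 \left(- \frac{1}{392}\right) + 21 \cdot 1 = - \frac{99}{392} + 21 = \frac{8133}{392}$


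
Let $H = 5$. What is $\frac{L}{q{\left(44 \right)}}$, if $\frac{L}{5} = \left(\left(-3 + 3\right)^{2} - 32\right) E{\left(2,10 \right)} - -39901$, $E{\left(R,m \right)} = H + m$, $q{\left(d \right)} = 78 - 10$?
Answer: $\frac{197105}{68} \approx 2898.6$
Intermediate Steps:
$q{\left(d \right)} = 68$ ($q{\left(d \right)} = 78 - 10 = 68$)
$E{\left(R,m \right)} = 5 + m$
$L = 197105$ ($L = 5 \left(\left(\left(-3 + 3\right)^{2} - 32\right) \left(5 + 10\right) - -39901\right) = 5 \left(\left(0^{2} - 32\right) 15 + 39901\right) = 5 \left(\left(0 - 32\right) 15 + 39901\right) = 5 \left(\left(-32\right) 15 + 39901\right) = 5 \left(-480 + 39901\right) = 5 \cdot 39421 = 197105$)
$\frac{L}{q{\left(44 \right)}} = \frac{197105}{68}$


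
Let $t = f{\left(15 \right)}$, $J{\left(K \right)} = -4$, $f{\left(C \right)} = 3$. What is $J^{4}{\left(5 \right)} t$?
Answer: $768$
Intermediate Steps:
$t = 3$
$J^{4}{\left(5 \right)} t = \left(-4\right)^{4} \cdot 3 = 256 \cdot 3 = 768$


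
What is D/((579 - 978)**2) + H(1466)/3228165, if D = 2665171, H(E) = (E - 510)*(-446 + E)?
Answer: 194641151563/11420602137 ≈ 17.043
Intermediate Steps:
H(E) = (-510 + E)*(-446 + E)
D/((579 - 978)**2) + H(1466)/3228165 = 2665171/((579 - 978)**2) + (227460 + 1466**2 - 956*1466)/3228165 = 2665171/((-399)**2) + (227460 + 2149156 - 1401496)*(1/3228165) = 2665171/159201 + 975120*(1/3228165) = 2665171*(1/159201) + 65008/215211 = 2665171/159201 + 65008/215211 = 194641151563/11420602137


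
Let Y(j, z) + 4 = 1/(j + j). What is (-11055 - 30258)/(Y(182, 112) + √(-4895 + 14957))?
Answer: -2431132340/147895303 - 1824602416*√1118/147895303 ≈ -428.95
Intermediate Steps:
Y(j, z) = -4 + 1/(2*j) (Y(j, z) = -4 + 1/(j + j) = -4 + 1/(2*j))
(-11055 - 30258)/(Y(182, 112) + √(-4895 + 14957)) = (-11055 - 30258)/((-4 + (½)/182) + √(-4895 + 14957)) = -41313/((-4 + (½)*(1/182)) + √10062) = -41313/((-4 + 1/364) + 3*√1118) = -41313/(-1455/364 + 3*√1118)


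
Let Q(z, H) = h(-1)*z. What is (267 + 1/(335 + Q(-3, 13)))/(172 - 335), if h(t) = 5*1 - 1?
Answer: -86242/52649 ≈ -1.6381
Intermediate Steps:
h(t) = 4 (h(t) = 5 - 1 = 4)
Q(z, H) = 4*z
(267 + 1/(335 + Q(-3, 13)))/(172 - 335) = (267 + 1/(335 + 4*(-3)))/(172 - 335) = (267 + 1/(335 - 12))/(-163) = (267 + 1/323)*(-1/163) = (86242/323)*(-1/163) = -86242/52649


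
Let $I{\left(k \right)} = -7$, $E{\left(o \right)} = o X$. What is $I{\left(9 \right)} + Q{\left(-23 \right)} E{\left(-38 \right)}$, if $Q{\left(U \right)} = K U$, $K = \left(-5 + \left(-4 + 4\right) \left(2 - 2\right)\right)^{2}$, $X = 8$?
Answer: $174793$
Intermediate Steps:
$E{\left(o \right)} = 8 o$ ($E{\left(o \right)} = o 8 = 8 o$)
$K = 25$ ($K = \left(-5 + 0 \cdot 0\right)^{2} = \left(-5 + 0\right)^{2} = \left(-5\right)^{2} = 25$)
$Q{\left(U \right)} = 25 U$
$I{\left(9 \right)} + Q{\left(-23 \right)} E{\left(-38 \right)} = -7 + 25 \left(-23\right) 8 \left(-38\right) = -7 - -174800 = -7 + 174800 = 174793$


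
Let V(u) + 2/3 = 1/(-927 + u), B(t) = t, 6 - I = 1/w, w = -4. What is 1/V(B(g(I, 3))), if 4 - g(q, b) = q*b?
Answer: -11301/7546 ≈ -1.4976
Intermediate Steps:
I = 25/4 (I = 6 - 1/(-4) = 6 - 1*(-1/4) = 6 + 1/4 = 25/4 ≈ 6.2500)
g(q, b) = 4 - b*q (g(q, b) = 4 - q*b = 4 - b*q)
V(u) = -2/3 + 1/(-927 + u)
1/V(B(g(I, 3))) = 1/((1857 - 2*(4 - 1*3*25/4))/(3*(-927 + (4 - 1*3*25/4)))) = 1/((1857 - 2*(4 - 75/4))/(3*(-927 + (4 - 75/4)))) = 1/((1857 - 2*(-59/4))/(3*(-927 - 59/4))) = 1/((1857 + 59/2)/(3*(-3767/4))) = 1/((1/3)*(-4/3767)*(3773/2)) = 1/(-7546/11301) = -11301/7546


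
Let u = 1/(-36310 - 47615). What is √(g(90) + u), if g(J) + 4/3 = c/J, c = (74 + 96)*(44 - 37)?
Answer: √372169702/5595 ≈ 3.4480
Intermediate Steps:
u = -1/83925 (u = 1/(-83925) = -1/83925 ≈ -1.1915e-5)
c = 1190 (c = 170*7 = 1190)
g(J) = -4/3 + 1190/J
√(g(90) + u) = √((-4/3 + 1190/90) - 1/83925) = √((-4/3 + 1190*(1/90)) - 1/83925) = √((-4/3 + 119/9) - 1/83925) = √(107/9 - 1/83925) = √(997774/83925) = √372169702/5595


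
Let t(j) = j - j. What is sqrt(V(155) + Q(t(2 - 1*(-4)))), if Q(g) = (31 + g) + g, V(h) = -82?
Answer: I*sqrt(51) ≈ 7.1414*I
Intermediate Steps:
t(j) = 0
Q(g) = 31 + 2*g
sqrt(V(155) + Q(t(2 - 1*(-4)))) = sqrt(-82 + (31 + 2*0)) = sqrt(-82 + (31 + 0)) = sqrt(-82 + 31) = sqrt(-51) = I*sqrt(51)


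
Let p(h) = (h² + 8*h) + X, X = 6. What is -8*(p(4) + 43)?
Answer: -776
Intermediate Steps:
p(h) = 6 + h² + 8*h (p(h) = (h² + 8*h) + 6 = 6 + h² + 8*h)
-8*(p(4) + 43) = -8*((6 + 4² + 8*4) + 43) = -8*((6 + 16 + 32) + 43) = -8*(54 + 43) = -8*97 = -776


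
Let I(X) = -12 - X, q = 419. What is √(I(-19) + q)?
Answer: √426 ≈ 20.640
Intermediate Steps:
√(I(-19) + q) = √((-12 - 1*(-19)) + 419) = √((-12 + 19) + 419) = √(7 + 419) = √426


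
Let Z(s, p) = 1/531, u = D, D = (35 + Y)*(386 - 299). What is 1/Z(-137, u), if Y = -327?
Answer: 531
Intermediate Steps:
D = -25404 (D = (35 - 327)*(386 - 299) = -292*87 = -25404)
u = -25404
Z(s, p) = 1/531
1/Z(-137, u) = 1/(1/531) = 531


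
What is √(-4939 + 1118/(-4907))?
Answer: I*√118929933437/4907 ≈ 70.28*I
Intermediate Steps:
√(-4939 + 1118/(-4907)) = √(-4939 + 1118*(-1/4907)) = √(-4939 - 1118/4907) = √(-24236791/4907) = I*√118929933437/4907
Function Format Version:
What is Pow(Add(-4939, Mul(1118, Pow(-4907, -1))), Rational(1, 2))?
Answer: Mul(Rational(1, 4907), I, Pow(118929933437, Rational(1, 2))) ≈ Mul(70.280, I)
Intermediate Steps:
Pow(Add(-4939, Mul(1118, Pow(-4907, -1))), Rational(1, 2)) = Pow(Add(-4939, Mul(1118, Rational(-1, 4907))), Rational(1, 2)) = Pow(Add(-4939, Rational(-1118, 4907)), Rational(1, 2)) = Pow(Rational(-24236791, 4907), Rational(1, 2)) = Mul(Rational(1, 4907), I, Pow(118929933437, Rational(1, 2)))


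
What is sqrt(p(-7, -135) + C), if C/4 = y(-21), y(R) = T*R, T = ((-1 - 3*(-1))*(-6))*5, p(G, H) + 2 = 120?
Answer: sqrt(5158) ≈ 71.819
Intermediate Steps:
p(G, H) = 118 (p(G, H) = -2 + 120 = 118)
T = -60 (T = ((-1 + 3)*(-6))*5 = (2*(-6))*5 = -12*5 = -60)
y(R) = -60*R
C = 5040 (C = 4*(-60*(-21)) = 4*1260 = 5040)
sqrt(p(-7, -135) + C) = sqrt(118 + 5040) = sqrt(5158)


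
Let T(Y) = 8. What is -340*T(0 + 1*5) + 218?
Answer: -2502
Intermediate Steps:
-340*T(0 + 1*5) + 218 = -340*8 + 218 = -2720 + 218 = -2502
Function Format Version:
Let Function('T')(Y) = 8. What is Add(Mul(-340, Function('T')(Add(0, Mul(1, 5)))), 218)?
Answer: -2502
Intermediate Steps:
Add(Mul(-340, Function('T')(Add(0, Mul(1, 5)))), 218) = Add(Mul(-340, 8), 218) = Add(-2720, 218) = -2502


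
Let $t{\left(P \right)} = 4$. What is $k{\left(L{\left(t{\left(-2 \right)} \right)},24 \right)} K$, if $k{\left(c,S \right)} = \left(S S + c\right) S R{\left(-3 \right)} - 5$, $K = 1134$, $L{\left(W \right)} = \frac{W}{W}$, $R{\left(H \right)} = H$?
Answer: $-47116566$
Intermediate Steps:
$L{\left(W \right)} = 1$
$k{\left(c,S \right)} = -5 - 3 S \left(c + S^{2}\right)$ ($k{\left(c,S \right)} = \left(S S + c\right) S \left(-3\right) - 5 = \left(S^{2} + c\right) S \left(-3\right) - 5 = \left(c + S^{2}\right) S \left(-3\right) - 5 = S \left(c + S^{2}\right) \left(-3\right) - 5 = - 3 S \left(c + S^{2}\right) - 5 = -5 - 3 S \left(c + S^{2}\right)$)
$k{\left(L{\left(t{\left(-2 \right)} \right)},24 \right)} K = \left(-5 - 3 \cdot 24^{3} - 72 \cdot 1\right) 1134 = \left(-5 - 41472 - 72\right) 1134 = \left(-41549\right) 1134 = -47116566$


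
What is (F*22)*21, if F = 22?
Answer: 10164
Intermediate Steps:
(F*22)*21 = (22*22)*21 = 484*21 = 10164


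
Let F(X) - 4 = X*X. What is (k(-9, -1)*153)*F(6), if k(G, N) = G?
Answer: -55080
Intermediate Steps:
F(X) = 4 + X² (F(X) = 4 + X*X = 4 + X²)
(k(-9, -1)*153)*F(6) = (-9*153)*(4 + 6²) = -1377*(4 + 36) = -1377*40 = -55080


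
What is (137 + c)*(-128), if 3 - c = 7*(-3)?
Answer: -20608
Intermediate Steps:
c = 24 (c = 3 - 7*(-3) = 3 - 1*(-21) = 3 + 21 = 24)
(137 + c)*(-128) = (137 + 24)*(-128) = 161*(-128) = -20608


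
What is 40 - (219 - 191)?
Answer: 12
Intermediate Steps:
40 - (219 - 191) = 40 - 1*28 = 40 - 28 = 12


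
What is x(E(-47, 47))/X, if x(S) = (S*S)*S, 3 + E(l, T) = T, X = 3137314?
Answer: 42592/1568657 ≈ 0.027152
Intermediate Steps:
E(l, T) = -3 + T
x(S) = S³ (x(S) = S²*S = S³)
x(E(-47, 47))/X = (-3 + 47)³/3137314 = 44³*(1/3137314) = 85184*(1/3137314) = 42592/1568657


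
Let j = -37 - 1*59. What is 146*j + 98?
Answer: -13918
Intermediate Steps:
j = -96 (j = -37 - 59 = -96)
146*j + 98 = 146*(-96) + 98 = -14016 + 98 = -13918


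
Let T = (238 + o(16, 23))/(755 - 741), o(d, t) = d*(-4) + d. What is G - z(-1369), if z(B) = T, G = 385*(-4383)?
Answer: -11812280/7 ≈ -1.6875e+6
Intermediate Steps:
o(d, t) = -3*d (o(d, t) = -4*d + d = -3*d)
G = -1687455
T = 95/7 (T = (238 - 3*16)/(755 - 741) = (238 - 48)/14 = 190*(1/14) = 95/7 ≈ 13.571)
z(B) = 95/7
G - z(-1369) = -1687455 - 1*95/7 = -1687455 - 95/7 = -11812280/7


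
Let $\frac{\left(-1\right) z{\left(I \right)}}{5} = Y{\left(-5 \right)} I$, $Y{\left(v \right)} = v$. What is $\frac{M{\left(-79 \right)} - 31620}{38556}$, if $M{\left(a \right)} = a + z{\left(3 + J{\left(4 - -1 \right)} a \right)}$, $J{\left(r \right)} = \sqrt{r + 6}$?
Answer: $- \frac{7906}{9639} - \frac{1975 \sqrt{11}}{38556} \approx -0.9901$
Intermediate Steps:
$J{\left(r \right)} = \sqrt{6 + r}$
$z{\left(I \right)} = 25 I$ ($z{\left(I \right)} = - 5 \left(- 5 I\right) = 25 I$)
$M{\left(a \right)} = 75 + a + 25 a \sqrt{11}$ ($M{\left(a \right)} = a + 25 \left(3 + \sqrt{6 + \left(4 - -1\right)} a\right) = a + 25 \left(3 + \sqrt{6 + \left(4 + 1\right)} a\right) = a + 25 \left(3 + \sqrt{6 + 5} a\right) = a + 25 \left(3 + \sqrt{11} a\right) = a + 25 \left(3 + a \sqrt{11}\right) = a + \left(75 + 25 a \sqrt{11}\right) = 75 + a + 25 a \sqrt{11}$)
$\frac{M{\left(-79 \right)} - 31620}{38556} = \frac{\left(75 - 79 + 25 \left(-79\right) \sqrt{11}\right) - 31620}{38556} = \left(\left(75 - 79 - 1975 \sqrt{11}\right) - 31620\right) \frac{1}{38556} = \left(\left(-4 - 1975 \sqrt{11}\right) - 31620\right) \frac{1}{38556} = \left(-31624 - 1975 \sqrt{11}\right) \frac{1}{38556} = - \frac{7906}{9639} - \frac{1975 \sqrt{11}}{38556}$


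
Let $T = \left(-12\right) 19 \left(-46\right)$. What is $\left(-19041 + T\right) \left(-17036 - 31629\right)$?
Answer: $416231745$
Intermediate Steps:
$T = 10488$ ($T = \left(-228\right) \left(-46\right) = 10488$)
$\left(-19041 + T\right) \left(-17036 - 31629\right) = \left(-19041 + 10488\right) \left(-17036 - 31629\right) = \left(-8553\right) \left(-48665\right) = 416231745$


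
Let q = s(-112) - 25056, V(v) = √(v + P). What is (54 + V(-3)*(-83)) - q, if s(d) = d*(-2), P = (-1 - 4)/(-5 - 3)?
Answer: 24886 - 83*I*√38/4 ≈ 24886.0 - 127.91*I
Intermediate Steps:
P = 5/8 (P = -5/(-8) = -5*(-⅛) = 5/8 ≈ 0.62500)
s(d) = -2*d
V(v) = √(5/8 + v) (V(v) = √(v + 5/8) = √(5/8 + v))
q = -24832 (q = -2*(-112) - 25056 = 224 - 25056 = -24832)
(54 + V(-3)*(-83)) - q = (54 + (√(10 + 16*(-3))/4)*(-83)) - 1*(-24832) = (54 + (√(10 - 48)/4)*(-83)) + 24832 = (54 + (√(-38)/4)*(-83)) + 24832 = (54 + ((I*√38)/4)*(-83)) + 24832 = (54 + (I*√38/4)*(-83)) + 24832 = (54 - 83*I*√38/4) + 24832 = 24886 - 83*I*√38/4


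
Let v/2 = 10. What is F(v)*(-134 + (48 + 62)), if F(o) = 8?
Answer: -192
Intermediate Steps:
v = 20 (v = 2*10 = 20)
F(v)*(-134 + (48 + 62)) = 8*(-134 + (48 + 62)) = 8*(-134 + 110) = 8*(-24) = -192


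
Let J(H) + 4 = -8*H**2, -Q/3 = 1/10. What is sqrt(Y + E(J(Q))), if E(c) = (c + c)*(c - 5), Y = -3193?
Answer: I*sqrt(1938277)/25 ≈ 55.689*I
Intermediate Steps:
Q = -3/10 ≈ -0.30000
J(H) = -4 - 8*H**2
E(c) = 2*c*(-5 + c) (E(c) = (2*c)*(-5 + c) = 2*c*(-5 + c))
sqrt(Y + E(J(Q))) = sqrt(-3193 + 2*(-4 - 8*(-3/10)**2)*(-5 + (-4 - 8*(-3/10)**2))) = sqrt(-3193 + 2*(-4 - 8*9/100)*(-5 + (-4 - 8*9/100))) = sqrt(-3193 + 2*(-4 - 18/25)*(-5 + (-4 - 18/25))) = sqrt(-3193 + 2*(-118/25)*(-5 - 118/25)) = sqrt(-3193 + 2*(-118/25)*(-243/25)) = sqrt(-3193 + 57348/625) = sqrt(-1938277/625) = I*sqrt(1938277)/25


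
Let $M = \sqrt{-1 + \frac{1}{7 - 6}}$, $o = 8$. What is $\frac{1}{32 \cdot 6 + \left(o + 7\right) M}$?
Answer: $\frac{1}{192} \approx 0.0052083$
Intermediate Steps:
$M = 0$ ($M = \sqrt{-1 + 1^{-1}} = \sqrt{-1 + 1} = \sqrt{0} = 0$)
$\frac{1}{32 \cdot 6 + \left(o + 7\right) M} = \frac{1}{32 \cdot 6 + \left(8 + 7\right) 0} = \frac{1}{192 + 15 \cdot 0} = \frac{1}{192 + 0} = \frac{1}{192}$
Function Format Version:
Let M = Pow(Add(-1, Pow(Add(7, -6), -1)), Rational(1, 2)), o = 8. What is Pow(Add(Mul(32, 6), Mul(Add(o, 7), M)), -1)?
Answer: Rational(1, 192) ≈ 0.0052083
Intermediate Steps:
M = 0 (M = Pow(Add(-1, Pow(1, -1)), Rational(1, 2)) = Pow(Add(-1, 1), Rational(1, 2)) = Pow(0, Rational(1, 2)) = 0)
Pow(Add(Mul(32, 6), Mul(Add(o, 7), M)), -1) = Pow(Add(Mul(32, 6), Mul(Add(8, 7), 0)), -1) = Pow(Add(192, Mul(15, 0)), -1) = Pow(Add(192, 0), -1) = Pow(192, -1) = Rational(1, 192)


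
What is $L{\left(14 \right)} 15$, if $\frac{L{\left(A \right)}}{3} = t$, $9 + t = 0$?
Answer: $-405$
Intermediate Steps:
$t = -9$ ($t = -9 + 0 = -9$)
$L{\left(A \right)} = -27$ ($L{\left(A \right)} = 3 \left(-9\right) = -27$)
$L{\left(14 \right)} 15 = \left(-27\right) 15 = -405$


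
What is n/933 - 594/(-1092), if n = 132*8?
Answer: 94853/56602 ≈ 1.6758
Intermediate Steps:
n = 1056
n/933 - 594/(-1092) = 1056/933 - 594/(-1092) = 1056*(1/933) - 594*(-1/1092) = 352/311 + 99/182 = 94853/56602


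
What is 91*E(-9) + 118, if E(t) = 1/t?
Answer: 971/9 ≈ 107.89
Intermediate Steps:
91*E(-9) + 118 = 91/(-9) + 118 = 91*(-1/9) + 118 = -91/9 + 118 = 971/9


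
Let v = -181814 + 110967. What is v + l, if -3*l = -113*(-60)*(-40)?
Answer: 19553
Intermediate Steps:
l = 90400 (l = -(-113*(-60))*(-40)/3 = -2260*(-40) = -1/3*(-271200) = 90400)
v = -70847
v + l = -70847 + 90400 = 19553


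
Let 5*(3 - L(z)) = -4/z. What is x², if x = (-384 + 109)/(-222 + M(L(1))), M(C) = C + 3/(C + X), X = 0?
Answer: 682515625/426587716 ≈ 1.5999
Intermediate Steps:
L(z) = 3 + 4/(5*z) (L(z) = 3 - (-4)/(5*z) = 3 + 4/(5*z))
M(C) = C + 3/C (M(C) = C + 3/(C + 0) = C + 3/C)
x = 26125/20654 (x = (-384 + 109)/(-222 + ((3 + (⅘)/1) + 3/(3 + (⅘)/1))) = -275/(-222 + ((3 + (⅘)*1) + 3/(3 + (⅘)*1))) = -275/(-222 + ((3 + ⅘) + 3/(3 + ⅘))) = -275/(-222 + (19/5 + 3/(19/5))) = -275/(-222 + (19/5 + 3*(5/19))) = -275/(-222 + (19/5 + 15/19)) = -275/(-222 + 436/95) = -275/(-20654/95) = -275*(-95/20654) = 26125/20654 ≈ 1.2649)
x² = (26125/20654)² = 682515625/426587716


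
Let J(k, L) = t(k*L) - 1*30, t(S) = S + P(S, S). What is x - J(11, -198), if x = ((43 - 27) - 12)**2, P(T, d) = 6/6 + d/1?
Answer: 4401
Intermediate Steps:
P(T, d) = 1 + d (P(T, d) = 6*(1/6) + d*1 = 1 + d)
x = 16 (x = (16 - 12)**2 = 4**2 = 16)
t(S) = 1 + 2*S (t(S) = S + (1 + S) = 1 + 2*S)
J(k, L) = -29 + 2*L*k (J(k, L) = (1 + 2*(k*L)) - 1*30 = (1 + 2*(L*k)) - 30 = (1 + 2*L*k) - 30 = -29 + 2*L*k)
x - J(11, -198) = 16 - (-29 + 2*(-198)*11) = 16 - (-29 - 4356) = 16 - 1*(-4385) = 16 + 4385 = 4401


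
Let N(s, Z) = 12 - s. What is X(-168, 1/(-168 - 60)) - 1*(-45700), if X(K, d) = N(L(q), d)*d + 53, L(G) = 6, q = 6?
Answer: 1738613/38 ≈ 45753.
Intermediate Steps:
X(K, d) = 53 + 6*d (X(K, d) = (12 - 1*6)*d + 53 = (12 - 6)*d + 53 = 6*d + 53 = 53 + 6*d)
X(-168, 1/(-168 - 60)) - 1*(-45700) = (53 + 6/(-168 - 60)) - 1*(-45700) = (53 + 6/(-228)) + 45700 = (53 + 6*(-1/228)) + 45700 = (53 - 1/38) + 45700 = 2013/38 + 45700 = 1738613/38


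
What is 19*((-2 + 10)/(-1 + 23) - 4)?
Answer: -760/11 ≈ -69.091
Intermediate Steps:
19*((-2 + 10)/(-1 + 23) - 4) = 19*(8/22 - 4) = 19*(8*(1/22) - 4) = 19*(4/11 - 4) = 19*(-40/11) = -760/11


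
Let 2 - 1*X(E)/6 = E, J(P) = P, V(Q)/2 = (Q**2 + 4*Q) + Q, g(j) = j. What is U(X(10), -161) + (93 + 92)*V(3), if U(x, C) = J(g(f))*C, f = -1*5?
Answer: 9685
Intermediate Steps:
f = -5
V(Q) = 2*Q**2 + 10*Q (V(Q) = 2*((Q**2 + 4*Q) + Q) = 2*(Q**2 + 5*Q) = 2*Q**2 + 10*Q)
X(E) = 12 - 6*E
U(x, C) = -5*C
U(X(10), -161) + (93 + 92)*V(3) = -5*(-161) + (93 + 92)*(2*3*(5 + 3)) = 805 + 185*(2*3*8) = 805 + 185*48 = 805 + 8880 = 9685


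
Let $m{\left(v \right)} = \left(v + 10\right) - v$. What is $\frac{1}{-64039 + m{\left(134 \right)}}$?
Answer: $- \frac{1}{64029} \approx -1.5618 \cdot 10^{-5}$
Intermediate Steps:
$m{\left(v \right)} = 10$ ($m{\left(v \right)} = \left(10 + v\right) - v = 10$)
$\frac{1}{-64039 + m{\left(134 \right)}} = \frac{1}{-64039 + 10} = \frac{1}{-64029} = - \frac{1}{64029}$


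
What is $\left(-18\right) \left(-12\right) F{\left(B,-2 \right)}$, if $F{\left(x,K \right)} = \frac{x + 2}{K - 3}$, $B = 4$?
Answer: $- \frac{1296}{5} \approx -259.2$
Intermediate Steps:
$F{\left(x,K \right)} = \frac{2 + x}{-3 + K}$
$\left(-18\right) \left(-12\right) F{\left(B,-2 \right)} = \left(-18\right) \left(-12\right) \frac{2 + 4}{-3 - 2} = 216 \frac{1}{-5} \cdot 6 = 216 \left(\left(- \frac{1}{5}\right) 6\right) = 216 \left(- \frac{6}{5}\right) = - \frac{1296}{5}$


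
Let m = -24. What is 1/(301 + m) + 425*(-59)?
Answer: -6945774/277 ≈ -25075.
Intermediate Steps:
1/(301 + m) + 425*(-59) = 1/(301 - 24) + 425*(-59) = 1/277 - 25075 = -6945774/277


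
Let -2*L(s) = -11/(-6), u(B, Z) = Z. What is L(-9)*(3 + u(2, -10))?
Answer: 77/12 ≈ 6.4167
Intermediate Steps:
L(s) = -11/12 (L(s) = -(-11)/(2*(-6)) = -(-11)*(-1)/(2*6) = -½*11/6 = -11/12)
L(-9)*(3 + u(2, -10)) = -11*(3 - 10)/12 = -11/12*(-7) = 77/12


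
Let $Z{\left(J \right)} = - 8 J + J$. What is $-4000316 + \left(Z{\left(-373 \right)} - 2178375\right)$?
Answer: $-6176080$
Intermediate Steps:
$Z{\left(J \right)} = - 7 J$
$-4000316 + \left(Z{\left(-373 \right)} - 2178375\right) = -4000316 - 2175764 = -6176080$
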